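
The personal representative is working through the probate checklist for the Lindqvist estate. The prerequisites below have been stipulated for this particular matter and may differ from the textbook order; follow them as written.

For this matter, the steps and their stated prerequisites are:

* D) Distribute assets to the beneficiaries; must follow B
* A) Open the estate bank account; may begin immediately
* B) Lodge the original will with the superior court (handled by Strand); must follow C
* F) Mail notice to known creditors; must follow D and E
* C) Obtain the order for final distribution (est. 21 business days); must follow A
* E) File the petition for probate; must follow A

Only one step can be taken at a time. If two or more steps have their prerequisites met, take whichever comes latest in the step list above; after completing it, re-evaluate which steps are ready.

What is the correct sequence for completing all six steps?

A is the only step with nothing outstanding, so it goes first.
Now E and C have their prerequisites met. E is listed later, so E next.
Next only C has its prerequisites met → C.
Next only B has its prerequisites met → B.
D needed B, now all done → D.
F is the only step now ready → F.

A → E → C → B → D → F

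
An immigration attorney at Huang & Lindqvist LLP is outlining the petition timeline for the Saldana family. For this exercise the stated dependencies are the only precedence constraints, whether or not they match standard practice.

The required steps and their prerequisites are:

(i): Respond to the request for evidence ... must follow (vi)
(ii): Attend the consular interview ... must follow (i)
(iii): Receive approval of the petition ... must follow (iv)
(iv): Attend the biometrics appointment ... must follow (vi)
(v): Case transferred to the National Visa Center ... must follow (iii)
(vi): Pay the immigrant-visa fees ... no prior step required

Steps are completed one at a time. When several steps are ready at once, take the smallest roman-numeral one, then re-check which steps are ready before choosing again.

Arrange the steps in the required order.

(vi) has no prerequisites → (vi) first.
Ready: (i) and (iv). (i) has the earlier label → (i).
Now (ii) and (iv) have their prerequisites met. (ii) has the earlier label, so (ii) next.
That leaves (iv) as the only ready step → (iv).
(iii) needed (iv), now all done → (iii).
That leaves (v) as the only ready step → (v).

(vi) (i) (ii) (iv) (iii) (v)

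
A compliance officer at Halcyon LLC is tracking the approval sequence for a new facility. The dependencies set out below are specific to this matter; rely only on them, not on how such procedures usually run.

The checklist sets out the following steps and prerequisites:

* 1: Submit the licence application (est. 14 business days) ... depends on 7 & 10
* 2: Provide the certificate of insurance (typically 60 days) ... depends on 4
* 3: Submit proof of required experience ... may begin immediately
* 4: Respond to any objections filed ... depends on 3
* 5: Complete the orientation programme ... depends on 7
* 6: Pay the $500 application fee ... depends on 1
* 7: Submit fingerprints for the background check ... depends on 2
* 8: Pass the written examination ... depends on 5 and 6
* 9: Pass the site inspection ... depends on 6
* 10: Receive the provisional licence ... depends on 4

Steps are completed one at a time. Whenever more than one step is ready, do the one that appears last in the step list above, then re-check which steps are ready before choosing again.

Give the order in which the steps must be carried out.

3 is the only step with nothing outstanding, so it goes first.
That leaves 4 as the only ready step → 4.
Now 10 and 2 have their prerequisites met. 10 is listed later, so 10 next.
2 needed 4, now all done → 2.
7 is the only step now ready → 7.
Ready: 5 and 1. 5 is listed later → 5.
1 is the only step now ready → 1.
Next only 6 has its prerequisites met → 6.
Now 9 and 8 have their prerequisites met. 9 is listed later, so 9 next.
Next only 8 has its prerequisites met → 8.

3 → 4 → 10 → 2 → 7 → 5 → 1 → 6 → 9 → 8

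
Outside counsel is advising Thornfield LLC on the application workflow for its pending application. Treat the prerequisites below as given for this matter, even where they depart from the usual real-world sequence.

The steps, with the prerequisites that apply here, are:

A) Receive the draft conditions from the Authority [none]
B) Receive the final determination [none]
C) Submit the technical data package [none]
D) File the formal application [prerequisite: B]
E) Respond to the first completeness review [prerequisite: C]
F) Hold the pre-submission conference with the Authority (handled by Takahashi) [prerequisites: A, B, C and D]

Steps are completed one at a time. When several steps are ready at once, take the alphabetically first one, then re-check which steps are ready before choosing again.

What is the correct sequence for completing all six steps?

A, B, C, D, E, F

Nothing is required for A, B and C. A has the earlier label → A first.
Now B and C have their prerequisites met. B has the earlier label, so B next.
D now also ready, so the ready set is {C, D}; C has the earlier label → C.
E now also ready, so the ready set is {D, E}; D has the earlier label → D.
E and F are both available; E has the earlier label → E.
F is the only step now ready → F.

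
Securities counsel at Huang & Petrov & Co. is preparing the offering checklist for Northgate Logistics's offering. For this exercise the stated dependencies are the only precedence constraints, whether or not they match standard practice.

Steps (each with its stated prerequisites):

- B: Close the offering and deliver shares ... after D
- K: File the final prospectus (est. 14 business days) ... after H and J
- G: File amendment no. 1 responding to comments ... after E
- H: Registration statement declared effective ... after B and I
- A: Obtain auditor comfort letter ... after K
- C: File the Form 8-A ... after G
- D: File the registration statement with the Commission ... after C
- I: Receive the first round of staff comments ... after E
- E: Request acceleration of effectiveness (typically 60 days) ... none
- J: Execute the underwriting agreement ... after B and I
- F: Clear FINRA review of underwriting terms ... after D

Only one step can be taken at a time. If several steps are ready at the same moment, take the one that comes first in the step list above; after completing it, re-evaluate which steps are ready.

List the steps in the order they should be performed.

Only E has no prerequisites, so it is first.
G and I are both available; G is listed earlier → G.
C now also ready, so the ready set is {C, I}; C is listed earlier → C.
D and I are both available; D is listed earlier → D.
B, I and F are all available; B is listed earlier → B.
I and F are both available; I is listed earlier → I.
Ready: H, J and F. H is listed earlier → H.
J and F are both available; J is listed earlier → J.
K now also ready, so the ready set is {K, F}; K is listed earlier → K.
A now also ready, so the ready set is {A, F}; A is listed earlier → A.
F needed D, now all done → F.

E → G → C → D → B → I → H → J → K → A → F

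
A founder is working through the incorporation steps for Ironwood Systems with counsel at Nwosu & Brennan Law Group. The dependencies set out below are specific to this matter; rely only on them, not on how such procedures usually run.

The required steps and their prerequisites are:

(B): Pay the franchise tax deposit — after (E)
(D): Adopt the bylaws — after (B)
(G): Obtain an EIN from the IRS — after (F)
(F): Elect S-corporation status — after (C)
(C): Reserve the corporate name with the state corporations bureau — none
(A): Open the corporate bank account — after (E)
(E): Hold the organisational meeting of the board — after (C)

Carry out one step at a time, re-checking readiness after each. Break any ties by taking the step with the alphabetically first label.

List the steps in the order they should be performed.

(C) (E) (A) (B) (D) (F) (G)

(C) is the only step with nothing outstanding, so it goes first.
Now (E) and (F) have their prerequisites met. (E) has the earlier label, so (E) next.
(A) and (B) now also ready, so the ready set is {(A), (B), (F)}; (A) has the earlier label → (A).
Now (B) and (F) have their prerequisites met. (B) has the earlier label, so (B) next.
(D) now also ready, so the ready set is {(D), (F)}; (D) has the earlier label → (D).
(F) needed (C), now all done → (F).
(G) needed (F), now all done → (G).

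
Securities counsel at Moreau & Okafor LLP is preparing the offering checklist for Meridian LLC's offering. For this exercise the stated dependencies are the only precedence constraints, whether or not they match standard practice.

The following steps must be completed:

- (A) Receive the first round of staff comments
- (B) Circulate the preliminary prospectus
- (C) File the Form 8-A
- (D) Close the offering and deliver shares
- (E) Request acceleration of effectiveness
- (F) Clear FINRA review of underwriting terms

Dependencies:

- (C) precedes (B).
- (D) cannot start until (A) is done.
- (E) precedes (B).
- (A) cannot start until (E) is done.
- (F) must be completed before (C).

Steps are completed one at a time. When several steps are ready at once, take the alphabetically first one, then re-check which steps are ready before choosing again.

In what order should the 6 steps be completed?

(E) → (A) → (D) → (F) → (C) → (B)

Nothing is required for (E) and (F). (E) has the earlier label → (E) first.
Now (A) and (F) have their prerequisites met. (A) has the earlier label, so (A) next.
(D) now also ready, so the ready set is {(D), (F)}; (D) has the earlier label → (D).
(F) is the only step now ready → (F).
That leaves (C) as the only ready step → (C).
That leaves (B) as the only ready step → (B).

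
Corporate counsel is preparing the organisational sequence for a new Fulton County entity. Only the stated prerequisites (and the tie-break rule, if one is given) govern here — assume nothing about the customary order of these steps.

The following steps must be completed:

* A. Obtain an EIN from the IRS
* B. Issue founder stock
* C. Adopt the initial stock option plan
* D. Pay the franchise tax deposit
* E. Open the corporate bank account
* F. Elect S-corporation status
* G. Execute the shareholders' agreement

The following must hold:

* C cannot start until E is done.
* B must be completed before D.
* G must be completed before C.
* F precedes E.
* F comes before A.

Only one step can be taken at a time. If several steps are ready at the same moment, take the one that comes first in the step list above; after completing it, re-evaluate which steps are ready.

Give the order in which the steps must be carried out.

B D F A E G C

Nothing is required for B, F and G. B is listed earlier → B first.
Ready: D, F and G. D is listed earlier → D.
Now F and G have their prerequisites met. F is listed earlier, so F next.
A, E and G are all available; A is listed earlier → A.
Now E and G have their prerequisites met. E is listed earlier, so E next.
That leaves G as the only ready step → G.
C needed E and G, now all done → C.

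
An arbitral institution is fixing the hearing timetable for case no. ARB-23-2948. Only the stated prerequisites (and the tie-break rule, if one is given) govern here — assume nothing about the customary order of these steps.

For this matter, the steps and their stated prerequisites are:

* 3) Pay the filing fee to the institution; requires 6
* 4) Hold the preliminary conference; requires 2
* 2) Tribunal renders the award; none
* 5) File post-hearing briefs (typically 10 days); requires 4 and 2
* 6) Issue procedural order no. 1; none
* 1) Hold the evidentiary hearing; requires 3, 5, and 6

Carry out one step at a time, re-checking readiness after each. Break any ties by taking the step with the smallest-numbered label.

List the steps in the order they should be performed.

2 and 6 have no prerequisites; 2 has the earlier label, so 2 is first.
4 now also ready, so the ready set is {4, 6}; 4 has the earlier label → 4.
Now 5 and 6 have their prerequisites met. 5 has the earlier label, so 5 next.
That leaves 6 as the only ready step → 6.
3 is the only step now ready → 3.
Next only 1 has its prerequisites met → 1.

2 4 5 6 3 1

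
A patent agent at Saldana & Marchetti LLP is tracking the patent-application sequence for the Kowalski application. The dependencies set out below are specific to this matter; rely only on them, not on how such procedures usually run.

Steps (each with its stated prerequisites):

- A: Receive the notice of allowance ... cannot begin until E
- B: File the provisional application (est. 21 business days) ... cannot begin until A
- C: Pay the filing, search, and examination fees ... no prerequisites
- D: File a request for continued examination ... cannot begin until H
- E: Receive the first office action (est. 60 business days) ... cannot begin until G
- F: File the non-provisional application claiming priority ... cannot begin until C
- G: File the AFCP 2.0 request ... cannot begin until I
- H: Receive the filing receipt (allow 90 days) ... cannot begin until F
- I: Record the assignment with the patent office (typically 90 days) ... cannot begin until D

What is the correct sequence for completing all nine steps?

C, F, H, D, I, G, E, A, B

C is the only step with nothing outstanding, so it goes first.
F needed C, now all done → F.
That leaves H as the only ready step → H.
Next only D has its prerequisites met → D.
I needed D, now all done → I.
G needed I, now all done → G.
Next only E has its prerequisites met → E.
A needed E, now all done → A.
B needed A, now all done → B.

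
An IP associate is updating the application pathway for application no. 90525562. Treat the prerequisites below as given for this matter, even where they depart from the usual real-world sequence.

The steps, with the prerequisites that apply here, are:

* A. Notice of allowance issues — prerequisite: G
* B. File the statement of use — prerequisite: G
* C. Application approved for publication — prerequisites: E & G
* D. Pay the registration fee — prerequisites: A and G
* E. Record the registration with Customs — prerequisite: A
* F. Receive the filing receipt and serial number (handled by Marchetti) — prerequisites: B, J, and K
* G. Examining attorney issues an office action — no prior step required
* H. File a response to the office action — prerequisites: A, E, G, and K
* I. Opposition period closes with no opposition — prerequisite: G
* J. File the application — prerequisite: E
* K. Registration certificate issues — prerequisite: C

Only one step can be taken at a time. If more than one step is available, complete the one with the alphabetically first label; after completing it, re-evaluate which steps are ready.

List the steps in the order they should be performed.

G has no prerequisites → G first.
Ready: A, B and I. A has the earlier label → A.
B, D, E and I are all available; B has the earlier label → B.
Now D, E and I have their prerequisites met. D has the earlier label, so D next.
Now E and I have their prerequisites met. E has the earlier label, so E next.
C and J now also ready, so the ready set is {C, I, J}; C has the earlier label → C.
Ready: I, J and K. I has the earlier label → I.
Ready: J and K. J has the earlier label → J.
K needed C, now all done → K.
F and H are both available; F has the earlier label → F.
H is the only step now ready → H.

G, A, B, D, E, C, I, J, K, F, H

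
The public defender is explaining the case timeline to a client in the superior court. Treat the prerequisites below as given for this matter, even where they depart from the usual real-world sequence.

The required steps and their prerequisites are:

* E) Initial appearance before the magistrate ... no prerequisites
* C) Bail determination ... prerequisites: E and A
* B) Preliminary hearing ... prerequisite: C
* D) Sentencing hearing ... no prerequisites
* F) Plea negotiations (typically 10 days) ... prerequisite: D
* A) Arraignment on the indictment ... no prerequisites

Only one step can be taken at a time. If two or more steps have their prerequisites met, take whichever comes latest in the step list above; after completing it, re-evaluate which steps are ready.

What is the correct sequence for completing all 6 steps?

A, D and E have no prerequisites; A is listed later, so A is first.
Now D and E have their prerequisites met. D is listed later, so D next.
Ready: F and E. F is listed later → F.
E is the only step now ready → E.
That leaves C as the only ready step → C.
Next only B has its prerequisites met → B.

A, D, F, E, C, B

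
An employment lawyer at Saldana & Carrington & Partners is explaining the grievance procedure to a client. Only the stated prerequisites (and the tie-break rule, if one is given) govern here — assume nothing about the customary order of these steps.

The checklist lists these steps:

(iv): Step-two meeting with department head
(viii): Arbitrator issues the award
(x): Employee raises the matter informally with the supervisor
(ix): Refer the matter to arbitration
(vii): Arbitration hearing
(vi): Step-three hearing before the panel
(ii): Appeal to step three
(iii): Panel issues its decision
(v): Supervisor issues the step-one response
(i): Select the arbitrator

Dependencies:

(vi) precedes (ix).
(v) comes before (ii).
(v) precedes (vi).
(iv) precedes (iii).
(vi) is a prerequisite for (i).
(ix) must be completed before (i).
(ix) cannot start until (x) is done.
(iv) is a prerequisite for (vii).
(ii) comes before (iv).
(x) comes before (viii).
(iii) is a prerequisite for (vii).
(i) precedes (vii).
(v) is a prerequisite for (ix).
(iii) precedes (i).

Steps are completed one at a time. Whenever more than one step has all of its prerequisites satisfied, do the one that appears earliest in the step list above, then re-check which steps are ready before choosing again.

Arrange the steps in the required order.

Nothing is required for (x) and (v). (x) is listed earlier → (x) first.
Now (viii) and (v) have their prerequisites met. (viii) is listed earlier, so (viii) next.
(v) is the only step now ready → (v).
(vi) and (ii) are both available; (vi) is listed earlier → (vi).
(ix) and (ii) are both available; (ix) is listed earlier → (ix).
(ii) needed (v), now all done → (ii).
(iv) needed (ii), now all done → (iv).
(iii) needed (iv), now all done → (iii).
(i) needed (ix), (vi) and (iii), now all done → (i).
(vii) needed (iv), (iii) and (i), now all done → (vii).

(x) (viii) (v) (vi) (ix) (ii) (iv) (iii) (i) (vii)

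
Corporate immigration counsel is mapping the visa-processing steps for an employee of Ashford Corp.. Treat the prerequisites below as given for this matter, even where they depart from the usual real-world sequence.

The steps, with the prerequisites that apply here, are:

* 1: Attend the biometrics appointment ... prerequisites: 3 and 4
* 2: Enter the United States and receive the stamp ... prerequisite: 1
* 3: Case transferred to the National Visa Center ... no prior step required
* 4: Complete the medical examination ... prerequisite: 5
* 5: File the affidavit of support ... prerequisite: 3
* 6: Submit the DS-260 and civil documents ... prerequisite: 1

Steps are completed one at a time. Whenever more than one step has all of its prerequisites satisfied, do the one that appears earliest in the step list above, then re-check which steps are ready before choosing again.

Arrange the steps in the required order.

3 has no prerequisites → 3 first.
5 needed 3, now all done → 5.
Next only 4 has its prerequisites met → 4.
1 needed 3 and 4, now all done → 1.
Ready: 2 and 6. 2 is listed earlier → 2.
6 needed 1, now all done → 6.

3 5 4 1 2 6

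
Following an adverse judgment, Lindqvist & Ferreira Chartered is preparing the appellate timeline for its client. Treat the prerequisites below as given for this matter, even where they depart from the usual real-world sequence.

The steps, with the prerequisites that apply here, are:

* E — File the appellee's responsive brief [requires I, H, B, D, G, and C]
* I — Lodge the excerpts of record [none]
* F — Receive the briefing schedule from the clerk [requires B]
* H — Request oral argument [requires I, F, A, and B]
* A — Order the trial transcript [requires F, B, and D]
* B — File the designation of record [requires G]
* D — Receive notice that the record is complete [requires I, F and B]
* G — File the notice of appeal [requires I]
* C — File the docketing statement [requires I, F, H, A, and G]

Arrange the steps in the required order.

I has no prerequisites → I first.
G is the only step now ready → G.
B needed G, now all done → B.
F needed B, now all done → F.
Next only D has its prerequisites met → D.
A is the only step now ready → A.
H needed I, F, A and B, now all done → H.
That leaves C as the only ready step → C.
Next only E has its prerequisites met → E.

I → G → B → F → D → A → H → C → E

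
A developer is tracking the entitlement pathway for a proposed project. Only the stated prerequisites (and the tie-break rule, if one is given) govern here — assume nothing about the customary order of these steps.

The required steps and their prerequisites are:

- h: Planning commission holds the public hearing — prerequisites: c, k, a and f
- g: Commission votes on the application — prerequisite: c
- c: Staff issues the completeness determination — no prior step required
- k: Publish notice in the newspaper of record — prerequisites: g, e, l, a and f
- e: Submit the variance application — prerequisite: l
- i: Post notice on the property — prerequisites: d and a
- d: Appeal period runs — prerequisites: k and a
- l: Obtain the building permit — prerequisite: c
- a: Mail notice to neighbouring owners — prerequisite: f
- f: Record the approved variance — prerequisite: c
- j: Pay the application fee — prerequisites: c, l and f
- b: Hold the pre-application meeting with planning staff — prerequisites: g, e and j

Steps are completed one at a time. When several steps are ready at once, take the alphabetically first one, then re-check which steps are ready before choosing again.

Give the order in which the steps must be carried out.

c, f, a, g, l, e, j, b, k, d, h, i

c has no prerequisites → c first.
Ready: f, g and l. f has the earlier label → f.
Now a, g and l have their prerequisites met. a has the earlier label, so a next.
g and l are both available; g has the earlier label → g.
l is the only step now ready → l.
e and j are both available; e has the earlier label → e.
k now also ready, so the ready set is {j, k}; j has the earlier label → j.
Now b and k have their prerequisites met. b has the earlier label, so b next.
That leaves k as the only ready step → k.
Ready: d and h. d has the earlier label → d.
Ready: h and i. h has the earlier label → h.
i needed a and d, now all done → i.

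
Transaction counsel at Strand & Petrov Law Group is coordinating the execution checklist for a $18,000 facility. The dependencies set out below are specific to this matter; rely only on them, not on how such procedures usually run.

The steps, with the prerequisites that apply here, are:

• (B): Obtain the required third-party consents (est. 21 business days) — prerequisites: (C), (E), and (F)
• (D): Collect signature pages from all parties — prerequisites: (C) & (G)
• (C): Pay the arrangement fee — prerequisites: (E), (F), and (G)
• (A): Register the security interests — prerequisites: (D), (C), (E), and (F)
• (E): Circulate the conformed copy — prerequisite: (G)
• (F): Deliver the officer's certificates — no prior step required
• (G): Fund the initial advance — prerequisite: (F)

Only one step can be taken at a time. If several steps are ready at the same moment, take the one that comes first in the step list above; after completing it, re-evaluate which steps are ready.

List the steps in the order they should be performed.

(F), (G), (E), (C), (B), (D), (A)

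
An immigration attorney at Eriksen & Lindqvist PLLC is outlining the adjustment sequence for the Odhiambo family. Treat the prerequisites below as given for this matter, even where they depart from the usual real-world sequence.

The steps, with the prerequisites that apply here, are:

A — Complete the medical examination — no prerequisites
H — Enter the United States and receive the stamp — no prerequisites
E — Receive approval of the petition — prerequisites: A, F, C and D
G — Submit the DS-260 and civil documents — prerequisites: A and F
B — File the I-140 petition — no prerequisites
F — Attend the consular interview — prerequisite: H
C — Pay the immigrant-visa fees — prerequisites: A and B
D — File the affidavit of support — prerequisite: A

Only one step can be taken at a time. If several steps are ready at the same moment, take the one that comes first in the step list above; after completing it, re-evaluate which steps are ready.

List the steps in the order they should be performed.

A, H and B have no prerequisites; A is listed earlier, so A is first.
H, B and D are all available; H is listed earlier → H.
B, F and D are all available; B is listed earlier → B.
C now also ready, so the ready set is {F, C, D}; F is listed earlier → F.
G now also ready, so the ready set is {G, C, D}; G is listed earlier → G.
C and D are both available; C is listed earlier → C.
That leaves D as the only ready step → D.
E needed A, F, C and D, now all done → E.

A, H, B, F, G, C, D, E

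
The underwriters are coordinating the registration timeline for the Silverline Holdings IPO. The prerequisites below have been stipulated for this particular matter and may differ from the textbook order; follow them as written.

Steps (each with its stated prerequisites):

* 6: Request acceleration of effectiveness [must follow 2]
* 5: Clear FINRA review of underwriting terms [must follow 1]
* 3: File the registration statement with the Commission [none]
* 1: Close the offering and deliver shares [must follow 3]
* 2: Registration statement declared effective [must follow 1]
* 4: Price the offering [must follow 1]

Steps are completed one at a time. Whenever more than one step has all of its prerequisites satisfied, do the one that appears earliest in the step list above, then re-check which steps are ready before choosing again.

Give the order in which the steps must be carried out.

3 has no prerequisites → 3 first.
1 is the only step now ready → 1.
Now 5, 2 and 4 have their prerequisites met. 5 is listed earlier, so 5 next.
Now 2 and 4 have their prerequisites met. 2 is listed earlier, so 2 next.
Now 6 and 4 have their prerequisites met. 6 is listed earlier, so 6 next.
4 needed 1, now all done → 4.

3 → 1 → 5 → 2 → 6 → 4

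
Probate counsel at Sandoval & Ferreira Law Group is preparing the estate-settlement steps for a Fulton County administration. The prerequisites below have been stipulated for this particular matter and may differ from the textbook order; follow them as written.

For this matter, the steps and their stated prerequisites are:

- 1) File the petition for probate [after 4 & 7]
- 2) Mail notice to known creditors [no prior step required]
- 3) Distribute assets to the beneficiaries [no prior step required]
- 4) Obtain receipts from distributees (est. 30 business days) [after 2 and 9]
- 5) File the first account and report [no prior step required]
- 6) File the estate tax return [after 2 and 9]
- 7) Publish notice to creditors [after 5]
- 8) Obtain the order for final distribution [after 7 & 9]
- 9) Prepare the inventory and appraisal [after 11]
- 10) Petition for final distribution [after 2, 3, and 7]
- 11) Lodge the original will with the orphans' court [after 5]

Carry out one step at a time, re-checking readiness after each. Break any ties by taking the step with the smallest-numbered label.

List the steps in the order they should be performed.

Nothing is required for 2, 3 and 5. 2 has the earlier label → 2 first.
Now 3 and 5 have their prerequisites met. 3 has the earlier label, so 3 next.
That leaves 5 as the only ready step → 5.
7 and 11 are both available; 7 has the earlier label → 7.
10 now also ready, so the ready set is {10, 11}; 10 has the earlier label → 10.
11 needed 5, now all done → 11.
That leaves 9 as the only ready step → 9.
Ready: 4, 6 and 8. 4 has the earlier label → 4.
Ready: 1, 6 and 8. 1 has the earlier label → 1.
6 and 8 are both available; 6 has the earlier label → 6.
8 needed 7 and 9, now all done → 8.

2 3 5 7 10 11 9 4 1 6 8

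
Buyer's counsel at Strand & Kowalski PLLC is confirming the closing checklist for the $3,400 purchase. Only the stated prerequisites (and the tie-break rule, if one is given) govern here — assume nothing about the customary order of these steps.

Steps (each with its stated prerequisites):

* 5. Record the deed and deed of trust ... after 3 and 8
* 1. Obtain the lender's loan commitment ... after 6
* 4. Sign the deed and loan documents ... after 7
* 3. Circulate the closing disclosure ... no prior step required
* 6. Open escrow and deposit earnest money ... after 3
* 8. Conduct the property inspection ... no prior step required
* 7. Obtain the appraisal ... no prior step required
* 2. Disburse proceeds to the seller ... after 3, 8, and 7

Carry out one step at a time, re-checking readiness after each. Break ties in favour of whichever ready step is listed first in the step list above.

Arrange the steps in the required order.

3, 6, 1, 8, 5, 7, 4, 2

Nothing is required for 3, 8 and 7. 3 is listed earlier → 3 first.
6 now also ready, so the ready set is {6, 8, 7}; 6 is listed earlier → 6.
1 now also ready, so the ready set is {1, 8, 7}; 1 is listed earlier → 1.
8 and 7 are both available; 8 is listed earlier → 8.
5 now also ready, so the ready set is {5, 7}; 5 is listed earlier → 5.
7 is the only step now ready → 7.
Ready: 4 and 2. 4 is listed earlier → 4.
2 needed 3, 8 and 7, now all done → 2.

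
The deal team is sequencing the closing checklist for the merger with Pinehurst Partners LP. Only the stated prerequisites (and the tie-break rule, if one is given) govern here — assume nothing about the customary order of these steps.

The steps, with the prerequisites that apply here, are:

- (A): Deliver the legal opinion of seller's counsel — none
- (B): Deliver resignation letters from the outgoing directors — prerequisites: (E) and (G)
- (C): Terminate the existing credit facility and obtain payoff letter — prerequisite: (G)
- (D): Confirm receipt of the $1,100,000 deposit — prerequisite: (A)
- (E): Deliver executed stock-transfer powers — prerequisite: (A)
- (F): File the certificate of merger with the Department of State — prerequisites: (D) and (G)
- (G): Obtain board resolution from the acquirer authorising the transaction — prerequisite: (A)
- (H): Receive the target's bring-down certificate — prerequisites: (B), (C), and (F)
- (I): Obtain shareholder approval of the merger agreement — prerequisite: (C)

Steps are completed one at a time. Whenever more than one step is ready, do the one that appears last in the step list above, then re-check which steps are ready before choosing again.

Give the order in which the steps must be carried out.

(A), (G), (E), (D), (F), (C), (I), (B), (H)

Only (A) has no prerequisites, so it is first.
(G), (E) and (D) are all available; (G) is listed later → (G).
(E), (D) and (C) are all available; (E) is listed later → (E).
Now (D), (C) and (B) have their prerequisites met. (D) is listed later, so (D) next.
Ready: (F), (C) and (B). (F) is listed later → (F).
Ready: (C) and (B). (C) is listed later → (C).
Now (I) and (B) have their prerequisites met. (I) is listed later, so (I) next.
Next only (B) has its prerequisites met → (B).
That leaves (H) as the only ready step → (H).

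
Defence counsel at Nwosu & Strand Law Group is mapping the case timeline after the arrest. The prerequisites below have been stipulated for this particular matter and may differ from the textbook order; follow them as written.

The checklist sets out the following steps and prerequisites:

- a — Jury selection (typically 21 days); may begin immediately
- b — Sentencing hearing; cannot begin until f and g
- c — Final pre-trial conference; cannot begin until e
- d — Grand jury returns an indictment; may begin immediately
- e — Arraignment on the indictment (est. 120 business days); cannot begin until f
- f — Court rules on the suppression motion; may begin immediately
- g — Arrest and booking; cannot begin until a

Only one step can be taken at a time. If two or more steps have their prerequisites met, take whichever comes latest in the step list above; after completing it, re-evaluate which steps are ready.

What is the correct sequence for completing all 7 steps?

f, d and a have no prerequisites; f is listed later, so f is first.
Now e, d and a have their prerequisites met. e is listed later, so e next.
d, c and a are all available; d is listed later → d.
c and a are both available; c is listed later → c.
a is the only step now ready → a.
g is the only step now ready → g.
Next only b has its prerequisites met → b.

f, e, d, c, a, g, b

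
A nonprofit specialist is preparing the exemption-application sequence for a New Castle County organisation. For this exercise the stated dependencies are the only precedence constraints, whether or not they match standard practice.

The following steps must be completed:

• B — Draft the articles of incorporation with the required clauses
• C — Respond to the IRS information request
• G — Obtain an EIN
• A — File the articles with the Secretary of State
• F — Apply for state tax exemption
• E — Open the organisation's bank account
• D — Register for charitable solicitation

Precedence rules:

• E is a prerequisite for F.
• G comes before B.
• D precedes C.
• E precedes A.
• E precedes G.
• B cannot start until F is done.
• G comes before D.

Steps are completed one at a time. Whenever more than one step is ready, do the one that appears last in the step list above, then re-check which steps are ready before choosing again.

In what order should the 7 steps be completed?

E F A G D C B

Only E has no prerequisites, so it is first.
Ready: F, A and G. F is listed later → F.
A and G are both available; A is listed later → A.
Next only G has its prerequisites met → G.
Ready: D and B. D is listed later → D.
Ready: C and B. C is listed later → C.
B needed F and G, now all done → B.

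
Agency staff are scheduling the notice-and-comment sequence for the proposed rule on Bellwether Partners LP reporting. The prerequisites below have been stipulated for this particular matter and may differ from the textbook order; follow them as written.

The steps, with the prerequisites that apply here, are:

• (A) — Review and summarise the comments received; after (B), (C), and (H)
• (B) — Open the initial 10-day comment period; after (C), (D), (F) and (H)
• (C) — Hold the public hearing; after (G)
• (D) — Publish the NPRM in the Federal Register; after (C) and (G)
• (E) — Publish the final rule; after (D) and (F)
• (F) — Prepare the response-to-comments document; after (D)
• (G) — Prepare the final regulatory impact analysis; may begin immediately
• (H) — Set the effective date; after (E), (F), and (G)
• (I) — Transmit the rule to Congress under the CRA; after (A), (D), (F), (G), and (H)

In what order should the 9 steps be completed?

(G) (C) (D) (F) (E) (H) (B) (A) (I)

(G) is the only step with nothing outstanding, so it goes first.
That leaves (C) as the only ready step → (C).
Next only (D) has its prerequisites met → (D).
(F) needed (D), now all done → (F).
(E) needed (D) and (F), now all done → (E).
That leaves (H) as the only ready step → (H).
(B) is the only step now ready → (B).
(A) is the only step now ready → (A).
That leaves (I) as the only ready step → (I).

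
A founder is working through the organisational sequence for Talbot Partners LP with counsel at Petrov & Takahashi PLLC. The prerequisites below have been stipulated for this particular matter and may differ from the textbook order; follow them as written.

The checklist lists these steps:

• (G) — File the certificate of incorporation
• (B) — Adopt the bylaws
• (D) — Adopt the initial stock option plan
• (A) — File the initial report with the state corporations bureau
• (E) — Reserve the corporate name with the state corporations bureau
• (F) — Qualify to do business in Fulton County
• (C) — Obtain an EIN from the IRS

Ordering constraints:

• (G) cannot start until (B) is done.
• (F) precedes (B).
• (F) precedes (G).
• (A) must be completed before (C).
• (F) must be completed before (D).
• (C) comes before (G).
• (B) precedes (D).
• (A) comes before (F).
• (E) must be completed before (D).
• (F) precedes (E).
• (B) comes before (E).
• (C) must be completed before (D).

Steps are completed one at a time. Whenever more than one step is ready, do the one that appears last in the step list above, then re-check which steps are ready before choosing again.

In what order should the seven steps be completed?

Only (A) has no prerequisites, so it is first.
Now (C) and (F) have their prerequisites met. (C) is listed later, so (C) next.
Next only (F) has its prerequisites met → (F).
That leaves (B) as the only ready step → (B).
Ready: (E) and (G). (E) is listed later → (E).
(D) now also ready, so the ready set is {(D), (G)}; (D) is listed later → (D).
(G) needed (C), (F) and (B), now all done → (G).

(A), (C), (F), (B), (E), (D), (G)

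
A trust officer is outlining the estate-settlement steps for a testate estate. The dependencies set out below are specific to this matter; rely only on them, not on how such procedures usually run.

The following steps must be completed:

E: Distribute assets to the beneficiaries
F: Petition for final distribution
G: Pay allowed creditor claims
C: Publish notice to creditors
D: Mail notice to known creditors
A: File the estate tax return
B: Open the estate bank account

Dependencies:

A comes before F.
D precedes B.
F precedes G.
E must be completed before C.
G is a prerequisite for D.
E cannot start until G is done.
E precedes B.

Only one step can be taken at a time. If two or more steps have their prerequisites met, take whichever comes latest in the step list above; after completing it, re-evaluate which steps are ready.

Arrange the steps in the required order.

A, F, G, D, E, B, C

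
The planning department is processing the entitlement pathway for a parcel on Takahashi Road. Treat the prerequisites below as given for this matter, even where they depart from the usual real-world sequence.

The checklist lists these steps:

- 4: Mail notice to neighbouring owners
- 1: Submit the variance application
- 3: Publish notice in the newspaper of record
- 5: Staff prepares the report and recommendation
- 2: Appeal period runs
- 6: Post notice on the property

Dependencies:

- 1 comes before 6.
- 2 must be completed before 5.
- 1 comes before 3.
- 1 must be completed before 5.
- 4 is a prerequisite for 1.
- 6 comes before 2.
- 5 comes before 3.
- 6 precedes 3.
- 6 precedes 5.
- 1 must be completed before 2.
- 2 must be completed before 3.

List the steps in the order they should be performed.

4 1 6 2 5 3

Only 4 has no prerequisites, so it is first.
That leaves 1 as the only ready step → 1.
6 is the only step now ready → 6.
2 needed 1 and 6, now all done → 2.
Next only 5 has its prerequisites met → 5.
Next only 3 has its prerequisites met → 3.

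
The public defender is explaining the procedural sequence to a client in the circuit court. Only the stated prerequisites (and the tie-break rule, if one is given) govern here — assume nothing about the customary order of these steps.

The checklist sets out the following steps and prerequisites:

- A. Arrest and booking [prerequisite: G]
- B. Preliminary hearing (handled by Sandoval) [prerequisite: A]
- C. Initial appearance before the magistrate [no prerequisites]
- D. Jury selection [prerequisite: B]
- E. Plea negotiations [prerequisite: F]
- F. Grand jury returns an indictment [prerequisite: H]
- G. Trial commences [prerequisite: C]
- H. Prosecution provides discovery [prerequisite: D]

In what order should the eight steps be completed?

C, G, A, B, D, H, F, E

Only C has no prerequisites, so it is first.
G needed C, now all done → G.
A needed G, now all done → A.
That leaves B as the only ready step → B.
D needed B, now all done → D.
That leaves H as the only ready step → H.
Next only F has its prerequisites met → F.
E needed F, now all done → E.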